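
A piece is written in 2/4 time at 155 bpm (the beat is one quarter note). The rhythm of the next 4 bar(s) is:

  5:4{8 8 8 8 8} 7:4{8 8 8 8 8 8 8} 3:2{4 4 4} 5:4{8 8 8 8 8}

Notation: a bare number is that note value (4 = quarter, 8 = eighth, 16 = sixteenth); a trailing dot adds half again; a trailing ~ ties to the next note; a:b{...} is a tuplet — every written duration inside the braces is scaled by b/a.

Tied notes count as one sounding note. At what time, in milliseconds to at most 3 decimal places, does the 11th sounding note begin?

1. 0.0ms @ 0 + 154.839ms (2/5)
2. 154.839ms @ 2/5 + 154.839ms (2/5)
3. 309.677ms @ 4/5 + 154.839ms (2/5)
4. 464.516ms @ 6/5 + 154.839ms (2/5)
5. 619.355ms @ 8/5 + 154.839ms (2/5)
6. 774.194ms @ 2 + 110.599ms (2/7)
7. 884.793ms @ 16/7 + 110.599ms (2/7)
8. 995.392ms @ 18/7 + 110.599ms (2/7)
9. 1105.991ms @ 20/7 + 110.599ms (2/7)
10. 1216.59ms @ 22/7 + 110.599ms (2/7)
11. 1327.189ms @ 24/7 + 110.599ms (2/7)
12. 1437.788ms @ 26/7 + 110.599ms (2/7)
13. 1548.387ms @ 4 + 258.065ms (2/3)
14. 1806.452ms @ 14/3 + 258.065ms (2/3)
15. 2064.516ms @ 16/3 + 258.065ms (2/3)
16. 2322.581ms @ 6 + 154.839ms (2/5)
17. 2477.419ms @ 32/5 + 154.839ms (2/5)
18. 2632.258ms @ 34/5 + 154.839ms (2/5)
19. 2787.097ms @ 36/5 + 154.839ms (2/5)
20. 2941.935ms @ 38/5 + 154.839ms (2/5)

note 11 onset = 24/7b = 1327.189ms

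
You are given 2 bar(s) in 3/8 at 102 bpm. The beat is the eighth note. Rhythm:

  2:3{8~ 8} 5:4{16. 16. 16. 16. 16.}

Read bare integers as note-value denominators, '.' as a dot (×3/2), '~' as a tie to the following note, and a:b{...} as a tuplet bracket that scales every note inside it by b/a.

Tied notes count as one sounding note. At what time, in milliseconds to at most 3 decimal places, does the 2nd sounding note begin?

1. 0.0ms @ 0 + 1764.706ms (3)
2. 1764.706ms @ 3 + 352.941ms (3/5)
3. 2117.647ms @ 18/5 + 352.941ms (3/5)
4. 2470.588ms @ 21/5 + 352.941ms (3/5)
5. 2823.529ms @ 24/5 + 352.941ms (3/5)
6. 3176.471ms @ 27/5 + 352.941ms (3/5)

note 2 onset = 3b = 1764.706ms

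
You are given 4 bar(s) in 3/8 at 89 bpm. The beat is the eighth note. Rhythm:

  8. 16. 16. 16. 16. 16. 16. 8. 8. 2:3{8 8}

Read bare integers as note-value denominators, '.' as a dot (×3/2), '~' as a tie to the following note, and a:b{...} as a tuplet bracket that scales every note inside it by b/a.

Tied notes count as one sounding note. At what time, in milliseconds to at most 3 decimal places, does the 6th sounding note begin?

1. 0.0ms @ 0 + 1011.236ms (3/2)
2. 1011.236ms @ 3/2 + 505.618ms (3/4)
3. 1516.854ms @ 9/4 + 505.618ms (3/4)
4. 2022.472ms @ 3 + 505.618ms (3/4)
5. 2528.09ms @ 15/4 + 505.618ms (3/4)
6. 3033.708ms @ 9/2 + 505.618ms (3/4)
7. 3539.326ms @ 21/4 + 505.618ms (3/4)
8. 4044.944ms @ 6 + 1011.236ms (3/2)
9. 5056.18ms @ 15/2 + 1011.236ms (3/2)
10. 6067.416ms @ 9 + 1011.236ms (3/2)
11. 7078.652ms @ 21/2 + 1011.236ms (3/2)

note 6 onset = 9/2b = 3033.708ms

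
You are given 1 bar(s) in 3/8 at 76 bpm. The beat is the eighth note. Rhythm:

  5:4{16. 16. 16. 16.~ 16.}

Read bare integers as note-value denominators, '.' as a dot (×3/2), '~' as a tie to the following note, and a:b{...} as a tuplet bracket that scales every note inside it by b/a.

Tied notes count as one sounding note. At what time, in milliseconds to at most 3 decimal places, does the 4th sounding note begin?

note 4 onset = 9/5b = 1421.053ms

1. 0.0ms @ 0 + 473.684ms (3/5)
2. 473.684ms @ 3/5 + 473.684ms (3/5)
3. 947.368ms @ 6/5 + 473.684ms (3/5)
4. 1421.053ms @ 9/5 + 947.368ms (6/5)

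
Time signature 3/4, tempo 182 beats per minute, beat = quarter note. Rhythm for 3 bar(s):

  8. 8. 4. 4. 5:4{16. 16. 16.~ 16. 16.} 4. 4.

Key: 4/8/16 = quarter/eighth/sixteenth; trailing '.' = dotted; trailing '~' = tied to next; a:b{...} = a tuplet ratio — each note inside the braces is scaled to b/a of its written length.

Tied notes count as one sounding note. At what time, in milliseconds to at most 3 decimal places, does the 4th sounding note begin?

note 4 onset = 3b = 989.011ms

1. 0.0ms @ 0 + 247.253ms (3/4)
2. 247.253ms @ 3/4 + 247.253ms (3/4)
3. 494.505ms @ 3/2 + 494.505ms (3/2)
4. 989.011ms @ 3 + 494.505ms (3/2)
5. 1483.516ms @ 9/2 + 98.901ms (3/10)
6. 1582.418ms @ 24/5 + 98.901ms (3/10)
7. 1681.319ms @ 51/10 + 197.802ms (3/5)
8. 1879.121ms @ 57/10 + 98.901ms (3/10)
9. 1978.022ms @ 6 + 494.505ms (3/2)
10. 2472.527ms @ 15/2 + 494.505ms (3/2)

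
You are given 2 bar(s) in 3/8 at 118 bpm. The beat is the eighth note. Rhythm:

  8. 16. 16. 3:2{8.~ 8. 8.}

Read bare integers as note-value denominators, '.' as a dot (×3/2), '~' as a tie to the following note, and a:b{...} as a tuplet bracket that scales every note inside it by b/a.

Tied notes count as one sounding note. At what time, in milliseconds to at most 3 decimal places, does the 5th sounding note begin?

note 5 onset = 5b = 2542.373ms

1. 0.0ms @ 0 + 762.712ms (3/2)
2. 762.712ms @ 3/2 + 381.356ms (3/4)
3. 1144.068ms @ 9/4 + 381.356ms (3/4)
4. 1525.424ms @ 3 + 1016.949ms (2)
5. 2542.373ms @ 5 + 508.475ms (1)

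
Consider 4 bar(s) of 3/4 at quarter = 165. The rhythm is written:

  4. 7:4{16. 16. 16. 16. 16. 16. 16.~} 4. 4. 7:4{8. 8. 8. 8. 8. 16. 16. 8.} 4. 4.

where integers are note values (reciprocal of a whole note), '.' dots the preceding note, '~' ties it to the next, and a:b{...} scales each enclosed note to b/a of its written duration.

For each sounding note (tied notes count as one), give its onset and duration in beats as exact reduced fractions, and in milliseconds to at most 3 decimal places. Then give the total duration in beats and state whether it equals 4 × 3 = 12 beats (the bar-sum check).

1) 0.0ms=0b +545.455ms=3/2b
2) 545.455ms=3/2b +77.922ms=3/14b
3) 623.377ms=12/7b +77.922ms=3/14b
4) 701.299ms=27/14b +77.922ms=3/14b
5) 779.221ms=15/7b +77.922ms=3/14b
6) 857.143ms=33/14b +77.922ms=3/14b
7) 935.065ms=18/7b +77.922ms=3/14b
8) 1012.987ms=39/14b +623.377ms=12/7b
9) 1636.364ms=9/2b +545.455ms=3/2b
10) 2181.818ms=6b +155.844ms=3/7b
11) 2337.662ms=45/7b +155.844ms=3/7b
12) 2493.506ms=48/7b +155.844ms=3/7b
13) 2649.351ms=51/7b +155.844ms=3/7b
14) 2805.195ms=54/7b +155.844ms=3/7b
15) 2961.039ms=57/7b +77.922ms=3/14b
16) 3038.961ms=117/14b +77.922ms=3/14b
17) 3116.883ms=60/7b +155.844ms=3/7b
18) 3272.727ms=9b +545.455ms=3/2b
19) 3818.182ms=21/2b +545.455ms=3/2b
Σ=12b of 12 (165bpm 3/4) — PASS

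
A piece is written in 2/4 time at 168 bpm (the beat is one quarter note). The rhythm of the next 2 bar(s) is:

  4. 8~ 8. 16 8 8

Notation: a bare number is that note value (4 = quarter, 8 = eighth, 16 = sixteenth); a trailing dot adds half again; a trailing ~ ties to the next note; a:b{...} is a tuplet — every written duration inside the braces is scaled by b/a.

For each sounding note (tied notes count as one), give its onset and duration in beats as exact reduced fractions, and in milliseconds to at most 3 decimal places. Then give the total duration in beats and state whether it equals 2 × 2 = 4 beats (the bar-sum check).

1) 0.0ms=0b +535.714ms=3/2b
2) 535.714ms=3/2b +446.429ms=5/4b
3) 982.143ms=11/4b +89.286ms=1/4b
4) 1071.429ms=3b +178.571ms=1/2b
5) 1250.0ms=7/2b +178.571ms=1/2b
Σ=4b of 4 (168bpm 2/4) — PASS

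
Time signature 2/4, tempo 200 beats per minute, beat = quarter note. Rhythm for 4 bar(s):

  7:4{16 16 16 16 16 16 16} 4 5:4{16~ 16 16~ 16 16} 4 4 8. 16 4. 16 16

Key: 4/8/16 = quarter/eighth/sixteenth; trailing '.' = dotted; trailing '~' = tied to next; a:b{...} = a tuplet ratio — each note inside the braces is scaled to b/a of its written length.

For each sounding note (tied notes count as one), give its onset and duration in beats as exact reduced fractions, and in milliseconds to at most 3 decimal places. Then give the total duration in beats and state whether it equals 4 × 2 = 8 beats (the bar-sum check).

1) 0.0ms=0b +42.857ms=1/7b
2) 42.857ms=1/7b +42.857ms=1/7b
3) 85.714ms=2/7b +42.857ms=1/7b
4) 128.571ms=3/7b +42.857ms=1/7b
5) 171.429ms=4/7b +42.857ms=1/7b
6) 214.286ms=5/7b +42.857ms=1/7b
7) 257.143ms=6/7b +42.857ms=1/7b
8) 300.0ms=1b +300.0ms=1b
9) 600.0ms=2b +120.0ms=2/5b
10) 720.0ms=12/5b +120.0ms=2/5b
11) 840.0ms=14/5b +60.0ms=1/5b
12) 900.0ms=3b +300.0ms=1b
13) 1200.0ms=4b +300.0ms=1b
14) 1500.0ms=5b +225.0ms=3/4b
15) 1725.0ms=23/4b +75.0ms=1/4b
16) 1800.0ms=6b +450.0ms=3/2b
17) 2250.0ms=15/2b +75.0ms=1/4b
18) 2325.0ms=31/4b +75.0ms=1/4b
Σ=8b of 8 (200bpm 2/4) — PASS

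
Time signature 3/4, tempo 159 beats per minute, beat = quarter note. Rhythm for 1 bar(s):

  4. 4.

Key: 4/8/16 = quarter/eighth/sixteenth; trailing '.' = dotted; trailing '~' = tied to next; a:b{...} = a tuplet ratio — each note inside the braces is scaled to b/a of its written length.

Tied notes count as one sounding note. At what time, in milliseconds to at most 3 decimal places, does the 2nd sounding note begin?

note 2 onset = 3/2b = 566.038ms

1. 0.0ms @ 0 + 566.038ms (3/2)
2. 566.038ms @ 3/2 + 566.038ms (3/2)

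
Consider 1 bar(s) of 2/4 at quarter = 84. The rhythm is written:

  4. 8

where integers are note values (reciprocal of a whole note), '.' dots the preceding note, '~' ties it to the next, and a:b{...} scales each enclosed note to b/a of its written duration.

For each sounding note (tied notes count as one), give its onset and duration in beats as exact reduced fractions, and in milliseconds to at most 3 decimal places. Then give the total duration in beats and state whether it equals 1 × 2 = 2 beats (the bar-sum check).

1) 0.0ms=0b +1071.429ms=3/2b
2) 1071.429ms=3/2b +357.143ms=1/2b
Σ=2b of 2 (84bpm 2/4) — PASS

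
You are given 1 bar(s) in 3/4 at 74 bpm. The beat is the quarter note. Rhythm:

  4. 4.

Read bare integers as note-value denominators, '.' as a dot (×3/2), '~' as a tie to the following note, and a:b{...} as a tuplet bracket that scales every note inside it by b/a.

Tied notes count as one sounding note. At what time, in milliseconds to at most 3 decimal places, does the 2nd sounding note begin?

1. 0.0ms @ 0 + 1216.216ms (3/2)
2. 1216.216ms @ 3/2 + 1216.216ms (3/2)

note 2 onset = 3/2b = 1216.216ms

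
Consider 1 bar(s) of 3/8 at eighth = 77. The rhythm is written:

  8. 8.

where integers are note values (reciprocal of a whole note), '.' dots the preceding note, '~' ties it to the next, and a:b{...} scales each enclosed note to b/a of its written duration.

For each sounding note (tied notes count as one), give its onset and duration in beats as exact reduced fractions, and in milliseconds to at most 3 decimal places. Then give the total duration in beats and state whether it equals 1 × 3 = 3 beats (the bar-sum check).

1) 0.0ms=0b +1168.831ms=3/2b
2) 1168.831ms=3/2b +1168.831ms=3/2b
Σ=3b of 3 (77bpm 3/8) — PASS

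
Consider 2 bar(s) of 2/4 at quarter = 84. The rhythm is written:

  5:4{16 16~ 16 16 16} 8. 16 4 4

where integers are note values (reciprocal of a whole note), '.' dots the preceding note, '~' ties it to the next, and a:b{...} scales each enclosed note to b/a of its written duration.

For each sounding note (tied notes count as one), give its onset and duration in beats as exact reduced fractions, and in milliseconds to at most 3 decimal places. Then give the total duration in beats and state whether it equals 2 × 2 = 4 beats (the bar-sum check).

1) 0.0ms=0b +142.857ms=1/5b
2) 142.857ms=1/5b +285.714ms=2/5b
3) 428.571ms=3/5b +142.857ms=1/5b
4) 571.429ms=4/5b +142.857ms=1/5b
5) 714.286ms=1b +535.714ms=3/4b
6) 1250.0ms=7/4b +178.571ms=1/4b
7) 1428.571ms=2b +714.286ms=1b
8) 2142.857ms=3b +714.286ms=1b
Σ=4b of 4 (84bpm 2/4) — PASS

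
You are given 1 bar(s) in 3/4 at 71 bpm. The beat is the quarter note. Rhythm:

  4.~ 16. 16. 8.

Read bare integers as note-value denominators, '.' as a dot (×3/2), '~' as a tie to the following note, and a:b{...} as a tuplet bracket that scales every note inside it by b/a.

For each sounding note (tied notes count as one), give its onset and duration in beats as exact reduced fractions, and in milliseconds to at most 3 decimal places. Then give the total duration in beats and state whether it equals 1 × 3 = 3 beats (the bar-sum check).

1) 0.0ms=0b +1584.507ms=15/8b
2) 1584.507ms=15/8b +316.901ms=3/8b
3) 1901.408ms=9/4b +633.803ms=3/4b
Σ=3b of 3 (71bpm 3/4) — PASS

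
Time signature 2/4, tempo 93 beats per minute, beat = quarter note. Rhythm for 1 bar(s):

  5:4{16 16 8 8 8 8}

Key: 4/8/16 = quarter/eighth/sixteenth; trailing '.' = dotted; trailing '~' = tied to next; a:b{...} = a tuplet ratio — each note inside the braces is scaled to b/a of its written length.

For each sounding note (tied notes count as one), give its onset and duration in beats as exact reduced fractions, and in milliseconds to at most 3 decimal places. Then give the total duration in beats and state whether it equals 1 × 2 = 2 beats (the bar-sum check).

1) 0.0ms=0b +129.032ms=1/5b
2) 129.032ms=1/5b +129.032ms=1/5b
3) 258.065ms=2/5b +258.065ms=2/5b
4) 516.129ms=4/5b +258.065ms=2/5b
5) 774.194ms=6/5b +258.065ms=2/5b
6) 1032.258ms=8/5b +258.065ms=2/5b
Σ=2b of 2 (93bpm 2/4) — PASS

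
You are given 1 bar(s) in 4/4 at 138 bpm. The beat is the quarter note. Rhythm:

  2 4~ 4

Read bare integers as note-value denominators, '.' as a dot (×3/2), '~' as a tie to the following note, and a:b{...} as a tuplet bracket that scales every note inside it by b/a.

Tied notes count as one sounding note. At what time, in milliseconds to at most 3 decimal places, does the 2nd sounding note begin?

note 2 onset = 2b = 869.565ms

1. 0.0ms @ 0 + 869.565ms (2)
2. 869.565ms @ 2 + 869.565ms (2)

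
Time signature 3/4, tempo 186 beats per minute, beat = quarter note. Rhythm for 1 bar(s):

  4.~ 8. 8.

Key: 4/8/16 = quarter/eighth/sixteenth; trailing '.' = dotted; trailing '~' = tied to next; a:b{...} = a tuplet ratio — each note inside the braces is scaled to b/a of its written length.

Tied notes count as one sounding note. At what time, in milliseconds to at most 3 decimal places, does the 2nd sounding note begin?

1. 0.0ms @ 0 + 725.806ms (9/4)
2. 725.806ms @ 9/4 + 241.935ms (3/4)

note 2 onset = 9/4b = 725.806ms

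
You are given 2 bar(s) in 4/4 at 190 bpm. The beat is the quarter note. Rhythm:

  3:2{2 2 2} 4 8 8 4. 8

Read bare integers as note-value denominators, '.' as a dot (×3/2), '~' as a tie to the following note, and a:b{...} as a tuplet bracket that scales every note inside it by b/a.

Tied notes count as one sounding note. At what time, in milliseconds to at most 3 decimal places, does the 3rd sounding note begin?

note 3 onset = 8/3b = 842.105ms

1. 0.0ms @ 0 + 421.053ms (4/3)
2. 421.053ms @ 4/3 + 421.053ms (4/3)
3. 842.105ms @ 8/3 + 421.053ms (4/3)
4. 1263.158ms @ 4 + 315.789ms (1)
5. 1578.947ms @ 5 + 157.895ms (1/2)
6. 1736.842ms @ 11/2 + 157.895ms (1/2)
7. 1894.737ms @ 6 + 473.684ms (3/2)
8. 2368.421ms @ 15/2 + 157.895ms (1/2)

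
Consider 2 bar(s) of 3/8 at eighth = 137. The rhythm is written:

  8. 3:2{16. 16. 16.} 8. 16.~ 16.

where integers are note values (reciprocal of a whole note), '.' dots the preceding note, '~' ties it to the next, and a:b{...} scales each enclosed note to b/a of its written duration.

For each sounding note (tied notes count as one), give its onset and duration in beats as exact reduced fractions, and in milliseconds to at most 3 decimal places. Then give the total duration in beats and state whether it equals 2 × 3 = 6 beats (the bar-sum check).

1) 0.0ms=0b +656.934ms=3/2b
2) 656.934ms=3/2b +218.978ms=1/2b
3) 875.912ms=2b +218.978ms=1/2b
4) 1094.891ms=5/2b +218.978ms=1/2b
5) 1313.869ms=3b +656.934ms=3/2b
6) 1970.803ms=9/2b +656.934ms=3/2b
Σ=6b of 6 (137bpm 3/8) — PASS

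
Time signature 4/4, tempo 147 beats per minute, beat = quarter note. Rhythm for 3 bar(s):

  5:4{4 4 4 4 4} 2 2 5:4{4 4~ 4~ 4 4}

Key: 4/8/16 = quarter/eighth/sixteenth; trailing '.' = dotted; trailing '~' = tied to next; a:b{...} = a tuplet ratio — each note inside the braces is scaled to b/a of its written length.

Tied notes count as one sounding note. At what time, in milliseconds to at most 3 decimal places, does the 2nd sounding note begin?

1. 0.0ms @ 0 + 326.531ms (4/5)
2. 326.531ms @ 4/5 + 326.531ms (4/5)
3. 653.061ms @ 8/5 + 326.531ms (4/5)
4. 979.592ms @ 12/5 + 326.531ms (4/5)
5. 1306.122ms @ 16/5 + 326.531ms (4/5)
6. 1632.653ms @ 4 + 816.327ms (2)
7. 2448.98ms @ 6 + 816.327ms (2)
8. 3265.306ms @ 8 + 326.531ms (4/5)
9. 3591.837ms @ 44/5 + 979.592ms (12/5)
10. 4571.429ms @ 56/5 + 326.531ms (4/5)

note 2 onset = 4/5b = 326.531ms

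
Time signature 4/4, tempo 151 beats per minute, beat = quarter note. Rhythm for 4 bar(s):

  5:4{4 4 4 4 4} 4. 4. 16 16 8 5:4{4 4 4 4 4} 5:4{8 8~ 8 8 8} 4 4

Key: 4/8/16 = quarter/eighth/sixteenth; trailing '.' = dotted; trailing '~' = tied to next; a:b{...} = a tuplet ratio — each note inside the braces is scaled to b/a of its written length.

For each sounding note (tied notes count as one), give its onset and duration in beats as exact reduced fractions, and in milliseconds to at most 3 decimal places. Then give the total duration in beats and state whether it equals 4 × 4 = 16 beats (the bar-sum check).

1) 0.0ms=0b +317.881ms=4/5b
2) 317.881ms=4/5b +317.881ms=4/5b
3) 635.762ms=8/5b +317.881ms=4/5b
4) 953.642ms=12/5b +317.881ms=4/5b
5) 1271.523ms=16/5b +317.881ms=4/5b
6) 1589.404ms=4b +596.026ms=3/2b
7) 2185.43ms=11/2b +596.026ms=3/2b
8) 2781.457ms=7b +99.338ms=1/4b
9) 2880.795ms=29/4b +99.338ms=1/4b
10) 2980.132ms=15/2b +198.675ms=1/2b
11) 3178.808ms=8b +317.881ms=4/5b
12) 3496.689ms=44/5b +317.881ms=4/5b
13) 3814.57ms=48/5b +317.881ms=4/5b
14) 4132.45ms=52/5b +317.881ms=4/5b
15) 4450.331ms=56/5b +317.881ms=4/5b
16) 4768.212ms=12b +158.94ms=2/5b
17) 4927.152ms=62/5b +317.881ms=4/5b
18) 5245.033ms=66/5b +158.94ms=2/5b
19) 5403.974ms=68/5b +158.94ms=2/5b
20) 5562.914ms=14b +397.351ms=1b
21) 5960.265ms=15b +397.351ms=1b
Σ=16b of 16 (151bpm 4/4) — PASS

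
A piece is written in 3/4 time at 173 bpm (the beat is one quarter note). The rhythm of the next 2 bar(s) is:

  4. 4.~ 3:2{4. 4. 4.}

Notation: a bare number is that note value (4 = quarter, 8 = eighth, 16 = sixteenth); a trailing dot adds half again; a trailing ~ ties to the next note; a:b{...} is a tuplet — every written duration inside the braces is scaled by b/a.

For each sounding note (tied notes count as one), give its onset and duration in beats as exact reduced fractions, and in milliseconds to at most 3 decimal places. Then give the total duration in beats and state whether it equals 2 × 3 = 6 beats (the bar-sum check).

1) 0.0ms=0b +520.231ms=3/2b
2) 520.231ms=3/2b +867.052ms=5/2b
3) 1387.283ms=4b +346.821ms=1b
4) 1734.104ms=5b +346.821ms=1b
Σ=6b of 6 (173bpm 3/4) — PASS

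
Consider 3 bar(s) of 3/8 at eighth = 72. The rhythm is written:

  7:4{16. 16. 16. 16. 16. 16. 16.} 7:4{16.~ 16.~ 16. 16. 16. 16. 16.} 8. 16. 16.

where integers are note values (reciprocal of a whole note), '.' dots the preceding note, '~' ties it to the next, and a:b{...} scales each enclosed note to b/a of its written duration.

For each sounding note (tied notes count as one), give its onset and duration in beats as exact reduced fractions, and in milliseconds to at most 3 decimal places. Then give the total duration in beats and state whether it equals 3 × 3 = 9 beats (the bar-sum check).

1) 0.0ms=0b +357.143ms=3/7b
2) 357.143ms=3/7b +357.143ms=3/7b
3) 714.286ms=6/7b +357.143ms=3/7b
4) 1071.429ms=9/7b +357.143ms=3/7b
5) 1428.571ms=12/7b +357.143ms=3/7b
6) 1785.714ms=15/7b +357.143ms=3/7b
7) 2142.857ms=18/7b +357.143ms=3/7b
8) 2500.0ms=3b +1071.429ms=9/7b
9) 3571.429ms=30/7b +357.143ms=3/7b
10) 3928.571ms=33/7b +357.143ms=3/7b
11) 4285.714ms=36/7b +357.143ms=3/7b
12) 4642.857ms=39/7b +357.143ms=3/7b
13) 5000.0ms=6b +1250.0ms=3/2b
14) 6250.0ms=15/2b +625.0ms=3/4b
15) 6875.0ms=33/4b +625.0ms=3/4b
Σ=9b of 9 (72bpm 3/8) — PASS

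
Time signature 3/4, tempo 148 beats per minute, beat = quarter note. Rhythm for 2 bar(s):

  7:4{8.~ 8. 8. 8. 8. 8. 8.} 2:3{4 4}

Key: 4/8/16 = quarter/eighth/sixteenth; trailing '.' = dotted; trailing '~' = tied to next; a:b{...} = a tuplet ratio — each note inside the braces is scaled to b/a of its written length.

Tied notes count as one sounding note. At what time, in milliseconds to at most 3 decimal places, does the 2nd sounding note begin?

1. 0.0ms @ 0 + 347.49ms (6/7)
2. 347.49ms @ 6/7 + 173.745ms (3/7)
3. 521.236ms @ 9/7 + 173.745ms (3/7)
4. 694.981ms @ 12/7 + 173.745ms (3/7)
5. 868.726ms @ 15/7 + 173.745ms (3/7)
6. 1042.471ms @ 18/7 + 173.745ms (3/7)
7. 1216.216ms @ 3 + 608.108ms (3/2)
8. 1824.324ms @ 9/2 + 608.108ms (3/2)

note 2 onset = 6/7b = 347.49ms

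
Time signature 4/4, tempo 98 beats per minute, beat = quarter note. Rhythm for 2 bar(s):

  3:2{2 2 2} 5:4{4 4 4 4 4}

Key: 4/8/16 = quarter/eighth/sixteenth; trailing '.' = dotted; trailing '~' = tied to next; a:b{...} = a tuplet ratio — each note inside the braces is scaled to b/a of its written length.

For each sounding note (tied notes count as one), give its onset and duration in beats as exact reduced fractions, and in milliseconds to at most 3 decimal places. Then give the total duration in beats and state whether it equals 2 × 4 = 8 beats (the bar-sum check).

1) 0.0ms=0b +816.327ms=4/3b
2) 816.327ms=4/3b +816.327ms=4/3b
3) 1632.653ms=8/3b +816.327ms=4/3b
4) 2448.98ms=4b +489.796ms=4/5b
5) 2938.776ms=24/5b +489.796ms=4/5b
6) 3428.571ms=28/5b +489.796ms=4/5b
7) 3918.367ms=32/5b +489.796ms=4/5b
8) 4408.163ms=36/5b +489.796ms=4/5b
Σ=8b of 8 (98bpm 4/4) — PASS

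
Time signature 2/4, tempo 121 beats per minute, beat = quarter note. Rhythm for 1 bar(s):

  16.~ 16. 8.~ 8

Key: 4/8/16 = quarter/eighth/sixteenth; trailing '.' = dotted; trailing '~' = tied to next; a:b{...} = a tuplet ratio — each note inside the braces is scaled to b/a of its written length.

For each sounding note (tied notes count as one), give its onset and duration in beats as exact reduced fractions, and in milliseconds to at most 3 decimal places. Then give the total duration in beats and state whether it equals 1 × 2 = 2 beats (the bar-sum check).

1) 0.0ms=0b +371.901ms=3/4b
2) 371.901ms=3/4b +619.835ms=5/4b
Σ=2b of 2 (121bpm 2/4) — PASS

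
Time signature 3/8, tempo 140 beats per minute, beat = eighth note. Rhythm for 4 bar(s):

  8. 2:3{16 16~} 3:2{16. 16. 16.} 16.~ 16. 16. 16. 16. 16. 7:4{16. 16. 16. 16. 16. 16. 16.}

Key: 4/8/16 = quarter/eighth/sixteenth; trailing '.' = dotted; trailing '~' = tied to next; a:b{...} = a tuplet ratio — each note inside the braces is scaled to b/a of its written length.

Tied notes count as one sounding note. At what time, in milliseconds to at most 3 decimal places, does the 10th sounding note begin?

1. 0.0ms @ 0 + 642.857ms (3/2)
2. 642.857ms @ 3/2 + 321.429ms (3/4)
3. 964.286ms @ 9/4 + 535.714ms (5/4)
4. 1500.0ms @ 7/2 + 214.286ms (1/2)
5. 1714.286ms @ 4 + 214.286ms (1/2)
6. 1928.571ms @ 9/2 + 642.857ms (3/2)
7. 2571.429ms @ 6 + 321.429ms (3/4)
8. 2892.857ms @ 27/4 + 321.429ms (3/4)
9. 3214.286ms @ 15/2 + 321.429ms (3/4)
10. 3535.714ms @ 33/4 + 321.429ms (3/4)
11. 3857.143ms @ 9 + 183.673ms (3/7)
12. 4040.816ms @ 66/7 + 183.673ms (3/7)
13. 4224.49ms @ 69/7 + 183.673ms (3/7)
14. 4408.163ms @ 72/7 + 183.673ms (3/7)
15. 4591.837ms @ 75/7 + 183.673ms (3/7)
16. 4775.51ms @ 78/7 + 183.673ms (3/7)
17. 4959.184ms @ 81/7 + 183.673ms (3/7)

note 10 onset = 33/4b = 3535.714ms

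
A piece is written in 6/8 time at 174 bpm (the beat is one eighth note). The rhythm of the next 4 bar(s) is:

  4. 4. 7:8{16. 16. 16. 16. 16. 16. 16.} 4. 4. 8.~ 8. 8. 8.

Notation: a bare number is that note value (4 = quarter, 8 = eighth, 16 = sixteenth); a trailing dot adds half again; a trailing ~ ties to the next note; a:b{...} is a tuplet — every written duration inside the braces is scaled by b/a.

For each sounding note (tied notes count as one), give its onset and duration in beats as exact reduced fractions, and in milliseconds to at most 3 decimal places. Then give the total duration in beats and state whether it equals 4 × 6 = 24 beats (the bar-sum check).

1) 0.0ms=0b +1034.483ms=3b
2) 1034.483ms=3b +1034.483ms=3b
3) 2068.966ms=6b +295.567ms=6/7b
4) 2364.532ms=48/7b +295.567ms=6/7b
5) 2660.099ms=54/7b +295.567ms=6/7b
6) 2955.665ms=60/7b +295.567ms=6/7b
7) 3251.232ms=66/7b +295.567ms=6/7b
8) 3546.798ms=72/7b +295.567ms=6/7b
9) 3842.365ms=78/7b +295.567ms=6/7b
10) 4137.931ms=12b +1034.483ms=3b
11) 5172.414ms=15b +1034.483ms=3b
12) 6206.897ms=18b +1034.483ms=3b
13) 7241.379ms=21b +517.241ms=3/2b
14) 7758.621ms=45/2b +517.241ms=3/2b
Σ=24b of 24 (174bpm 6/8) — PASS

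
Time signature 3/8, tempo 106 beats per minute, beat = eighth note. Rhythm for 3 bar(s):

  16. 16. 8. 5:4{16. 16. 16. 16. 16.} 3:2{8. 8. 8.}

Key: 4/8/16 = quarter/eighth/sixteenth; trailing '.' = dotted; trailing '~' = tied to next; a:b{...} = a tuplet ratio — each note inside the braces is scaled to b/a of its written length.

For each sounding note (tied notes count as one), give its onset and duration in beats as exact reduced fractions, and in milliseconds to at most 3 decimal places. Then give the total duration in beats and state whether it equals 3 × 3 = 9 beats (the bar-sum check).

1) 0.0ms=0b +424.528ms=3/4b
2) 424.528ms=3/4b +424.528ms=3/4b
3) 849.057ms=3/2b +849.057ms=3/2b
4) 1698.113ms=3b +339.623ms=3/5b
5) 2037.736ms=18/5b +339.623ms=3/5b
6) 2377.358ms=21/5b +339.623ms=3/5b
7) 2716.981ms=24/5b +339.623ms=3/5b
8) 3056.604ms=27/5b +339.623ms=3/5b
9) 3396.226ms=6b +566.038ms=1b
10) 3962.264ms=7b +566.038ms=1b
11) 4528.302ms=8b +566.038ms=1b
Σ=9b of 9 (106bpm 3/8) — PASS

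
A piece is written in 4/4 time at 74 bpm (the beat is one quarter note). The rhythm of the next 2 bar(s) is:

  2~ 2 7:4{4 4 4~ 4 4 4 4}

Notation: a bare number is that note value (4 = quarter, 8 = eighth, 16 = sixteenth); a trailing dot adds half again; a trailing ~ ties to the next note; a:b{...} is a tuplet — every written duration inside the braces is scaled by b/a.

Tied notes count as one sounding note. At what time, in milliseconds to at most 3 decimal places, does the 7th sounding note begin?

1. 0.0ms @ 0 + 3243.243ms (4)
2. 3243.243ms @ 4 + 463.32ms (4/7)
3. 3706.564ms @ 32/7 + 463.32ms (4/7)
4. 4169.884ms @ 36/7 + 926.641ms (8/7)
5. 5096.525ms @ 44/7 + 463.32ms (4/7)
6. 5559.846ms @ 48/7 + 463.32ms (4/7)
7. 6023.166ms @ 52/7 + 463.32ms (4/7)

note 7 onset = 52/7b = 6023.166ms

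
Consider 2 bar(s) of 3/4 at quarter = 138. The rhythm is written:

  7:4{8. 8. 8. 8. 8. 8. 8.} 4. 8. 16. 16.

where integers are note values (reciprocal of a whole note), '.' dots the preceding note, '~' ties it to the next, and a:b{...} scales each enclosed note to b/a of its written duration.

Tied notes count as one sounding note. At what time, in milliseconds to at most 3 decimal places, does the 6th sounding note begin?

1. 0.0ms @ 0 + 186.335ms (3/7)
2. 186.335ms @ 3/7 + 186.335ms (3/7)
3. 372.671ms @ 6/7 + 186.335ms (3/7)
4. 559.006ms @ 9/7 + 186.335ms (3/7)
5. 745.342ms @ 12/7 + 186.335ms (3/7)
6. 931.677ms @ 15/7 + 186.335ms (3/7)
7. 1118.012ms @ 18/7 + 186.335ms (3/7)
8. 1304.348ms @ 3 + 652.174ms (3/2)
9. 1956.522ms @ 9/2 + 326.087ms (3/4)
10. 2282.609ms @ 21/4 + 163.043ms (3/8)
11. 2445.652ms @ 45/8 + 163.043ms (3/8)

note 6 onset = 15/7b = 931.677ms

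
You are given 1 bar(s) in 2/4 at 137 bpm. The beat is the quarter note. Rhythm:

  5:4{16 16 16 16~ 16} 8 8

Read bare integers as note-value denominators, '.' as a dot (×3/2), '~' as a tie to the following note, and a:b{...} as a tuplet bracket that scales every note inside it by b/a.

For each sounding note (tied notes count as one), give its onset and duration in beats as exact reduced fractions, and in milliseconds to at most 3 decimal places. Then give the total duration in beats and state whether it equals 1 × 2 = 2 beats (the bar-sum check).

1) 0.0ms=0b +87.591ms=1/5b
2) 87.591ms=1/5b +87.591ms=1/5b
3) 175.182ms=2/5b +87.591ms=1/5b
4) 262.774ms=3/5b +175.182ms=2/5b
5) 437.956ms=1b +218.978ms=1/2b
6) 656.934ms=3/2b +218.978ms=1/2b
Σ=2b of 2 (137bpm 2/4) — PASS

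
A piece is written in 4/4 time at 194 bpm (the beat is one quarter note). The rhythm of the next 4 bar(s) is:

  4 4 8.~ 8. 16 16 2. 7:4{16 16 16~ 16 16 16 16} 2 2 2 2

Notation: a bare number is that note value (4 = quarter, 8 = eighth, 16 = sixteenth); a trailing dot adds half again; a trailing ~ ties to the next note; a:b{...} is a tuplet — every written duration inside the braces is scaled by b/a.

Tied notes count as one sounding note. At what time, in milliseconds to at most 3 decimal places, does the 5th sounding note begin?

1. 0.0ms @ 0 + 309.278ms (1)
2. 309.278ms @ 1 + 309.278ms (1)
3. 618.557ms @ 2 + 463.918ms (3/2)
4. 1082.474ms @ 7/2 + 77.32ms (1/4)
5. 1159.794ms @ 15/4 + 77.32ms (1/4)
6. 1237.113ms @ 4 + 927.835ms (3)
7. 2164.948ms @ 7 + 44.183ms (1/7)
8. 2209.131ms @ 50/7 + 44.183ms (1/7)
9. 2253.314ms @ 51/7 + 88.365ms (2/7)
10. 2341.679ms @ 53/7 + 44.183ms (1/7)
11. 2385.862ms @ 54/7 + 44.183ms (1/7)
12. 2430.044ms @ 55/7 + 44.183ms (1/7)
13. 2474.227ms @ 8 + 618.557ms (2)
14. 3092.784ms @ 10 + 618.557ms (2)
15. 3711.34ms @ 12 + 618.557ms (2)
16. 4329.897ms @ 14 + 618.557ms (2)

note 5 onset = 15/4b = 1159.794ms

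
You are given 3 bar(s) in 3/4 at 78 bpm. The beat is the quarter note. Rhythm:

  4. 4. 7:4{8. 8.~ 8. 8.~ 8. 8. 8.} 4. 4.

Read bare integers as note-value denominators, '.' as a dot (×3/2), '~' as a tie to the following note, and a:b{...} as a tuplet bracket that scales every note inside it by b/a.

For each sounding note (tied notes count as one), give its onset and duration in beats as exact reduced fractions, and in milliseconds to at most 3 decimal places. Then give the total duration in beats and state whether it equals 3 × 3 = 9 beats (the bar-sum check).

1) 0.0ms=0b +1153.846ms=3/2b
2) 1153.846ms=3/2b +1153.846ms=3/2b
3) 2307.692ms=3b +329.67ms=3/7b
4) 2637.363ms=24/7b +659.341ms=6/7b
5) 3296.703ms=30/7b +659.341ms=6/7b
6) 3956.044ms=36/7b +329.67ms=3/7b
7) 4285.714ms=39/7b +329.67ms=3/7b
8) 4615.385ms=6b +1153.846ms=3/2b
9) 5769.231ms=15/2b +1153.846ms=3/2b
Σ=9b of 9 (78bpm 3/4) — PASS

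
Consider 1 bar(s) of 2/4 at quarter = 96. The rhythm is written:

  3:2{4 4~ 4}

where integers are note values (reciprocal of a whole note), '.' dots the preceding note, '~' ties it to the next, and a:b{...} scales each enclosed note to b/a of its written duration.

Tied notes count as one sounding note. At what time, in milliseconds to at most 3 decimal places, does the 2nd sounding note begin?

note 2 onset = 2/3b = 416.667ms

1. 0.0ms @ 0 + 416.667ms (2/3)
2. 416.667ms @ 2/3 + 833.333ms (4/3)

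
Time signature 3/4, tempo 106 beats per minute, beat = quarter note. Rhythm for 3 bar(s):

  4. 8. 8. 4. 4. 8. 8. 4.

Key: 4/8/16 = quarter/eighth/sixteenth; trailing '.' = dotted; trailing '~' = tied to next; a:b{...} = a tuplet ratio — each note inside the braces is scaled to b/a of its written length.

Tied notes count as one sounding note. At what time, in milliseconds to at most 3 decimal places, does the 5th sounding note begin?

note 5 onset = 9/2b = 2547.17ms

1. 0.0ms @ 0 + 849.057ms (3/2)
2. 849.057ms @ 3/2 + 424.528ms (3/4)
3. 1273.585ms @ 9/4 + 424.528ms (3/4)
4. 1698.113ms @ 3 + 849.057ms (3/2)
5. 2547.17ms @ 9/2 + 849.057ms (3/2)
6. 3396.226ms @ 6 + 424.528ms (3/4)
7. 3820.755ms @ 27/4 + 424.528ms (3/4)
8. 4245.283ms @ 15/2 + 849.057ms (3/2)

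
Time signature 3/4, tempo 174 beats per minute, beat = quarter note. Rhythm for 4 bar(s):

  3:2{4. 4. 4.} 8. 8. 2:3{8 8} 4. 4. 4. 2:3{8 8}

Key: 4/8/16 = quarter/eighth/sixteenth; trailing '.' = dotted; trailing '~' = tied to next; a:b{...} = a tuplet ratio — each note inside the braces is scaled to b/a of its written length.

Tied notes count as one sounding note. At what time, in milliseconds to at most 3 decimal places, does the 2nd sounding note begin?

1. 0.0ms @ 0 + 344.828ms (1)
2. 344.828ms @ 1 + 344.828ms (1)
3. 689.655ms @ 2 + 344.828ms (1)
4. 1034.483ms @ 3 + 258.621ms (3/4)
5. 1293.103ms @ 15/4 + 258.621ms (3/4)
6. 1551.724ms @ 9/2 + 258.621ms (3/4)
7. 1810.345ms @ 21/4 + 258.621ms (3/4)
8. 2068.966ms @ 6 + 517.241ms (3/2)
9. 2586.207ms @ 15/2 + 517.241ms (3/2)
10. 3103.448ms @ 9 + 517.241ms (3/2)
11. 3620.69ms @ 21/2 + 258.621ms (3/4)
12. 3879.31ms @ 45/4 + 258.621ms (3/4)

note 2 onset = 1b = 344.828ms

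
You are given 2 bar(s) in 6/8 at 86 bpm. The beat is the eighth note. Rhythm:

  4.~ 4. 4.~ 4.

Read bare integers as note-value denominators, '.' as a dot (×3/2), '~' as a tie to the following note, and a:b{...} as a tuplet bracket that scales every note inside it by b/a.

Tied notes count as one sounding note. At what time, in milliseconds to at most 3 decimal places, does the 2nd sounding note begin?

note 2 onset = 6b = 4186.047ms

1. 0.0ms @ 0 + 4186.047ms (6)
2. 4186.047ms @ 6 + 4186.047ms (6)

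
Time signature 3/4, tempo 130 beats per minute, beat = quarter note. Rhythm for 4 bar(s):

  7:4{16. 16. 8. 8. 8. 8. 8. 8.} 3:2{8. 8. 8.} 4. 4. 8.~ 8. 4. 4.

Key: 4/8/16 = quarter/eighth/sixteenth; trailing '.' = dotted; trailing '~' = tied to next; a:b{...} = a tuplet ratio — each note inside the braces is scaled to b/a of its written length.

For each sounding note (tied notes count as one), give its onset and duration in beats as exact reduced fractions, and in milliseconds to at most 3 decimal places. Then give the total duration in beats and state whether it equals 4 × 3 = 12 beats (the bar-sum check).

1) 0.0ms=0b +98.901ms=3/14b
2) 98.901ms=3/14b +98.901ms=3/14b
3) 197.802ms=3/7b +197.802ms=3/7b
4) 395.604ms=6/7b +197.802ms=3/7b
5) 593.407ms=9/7b +197.802ms=3/7b
6) 791.209ms=12/7b +197.802ms=3/7b
7) 989.011ms=15/7b +197.802ms=3/7b
8) 1186.813ms=18/7b +197.802ms=3/7b
9) 1384.615ms=3b +230.769ms=1/2b
10) 1615.385ms=7/2b +230.769ms=1/2b
11) 1846.154ms=4b +230.769ms=1/2b
12) 2076.923ms=9/2b +692.308ms=3/2b
13) 2769.231ms=6b +692.308ms=3/2b
14) 3461.538ms=15/2b +692.308ms=3/2b
15) 4153.846ms=9b +692.308ms=3/2b
16) 4846.154ms=21/2b +692.308ms=3/2b
Σ=12b of 12 (130bpm 3/4) — PASS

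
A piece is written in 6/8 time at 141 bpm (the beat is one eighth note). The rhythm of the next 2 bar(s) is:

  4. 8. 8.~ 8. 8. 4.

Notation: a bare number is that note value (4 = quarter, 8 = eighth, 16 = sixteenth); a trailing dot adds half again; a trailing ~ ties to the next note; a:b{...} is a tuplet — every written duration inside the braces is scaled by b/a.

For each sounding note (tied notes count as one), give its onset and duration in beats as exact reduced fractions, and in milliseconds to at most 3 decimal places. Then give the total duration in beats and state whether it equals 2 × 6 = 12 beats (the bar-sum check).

1) 0.0ms=0b +1276.596ms=3b
2) 1276.596ms=3b +638.298ms=3/2b
3) 1914.894ms=9/2b +1276.596ms=3b
4) 3191.489ms=15/2b +638.298ms=3/2b
5) 3829.787ms=9b +1276.596ms=3b
Σ=12b of 12 (141bpm 6/8) — PASS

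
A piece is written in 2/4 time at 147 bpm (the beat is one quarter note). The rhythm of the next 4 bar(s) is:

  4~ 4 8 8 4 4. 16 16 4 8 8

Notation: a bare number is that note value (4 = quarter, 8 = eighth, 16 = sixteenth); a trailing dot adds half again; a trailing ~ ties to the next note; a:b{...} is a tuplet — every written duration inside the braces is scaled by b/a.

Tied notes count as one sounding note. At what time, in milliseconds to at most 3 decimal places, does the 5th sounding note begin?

1. 0.0ms @ 0 + 816.327ms (2)
2. 816.327ms @ 2 + 204.082ms (1/2)
3. 1020.408ms @ 5/2 + 204.082ms (1/2)
4. 1224.49ms @ 3 + 408.163ms (1)
5. 1632.653ms @ 4 + 612.245ms (3/2)
6. 2244.898ms @ 11/2 + 102.041ms (1/4)
7. 2346.939ms @ 23/4 + 102.041ms (1/4)
8. 2448.98ms @ 6 + 408.163ms (1)
9. 2857.143ms @ 7 + 204.082ms (1/2)
10. 3061.224ms @ 15/2 + 204.082ms (1/2)

note 5 onset = 4b = 1632.653ms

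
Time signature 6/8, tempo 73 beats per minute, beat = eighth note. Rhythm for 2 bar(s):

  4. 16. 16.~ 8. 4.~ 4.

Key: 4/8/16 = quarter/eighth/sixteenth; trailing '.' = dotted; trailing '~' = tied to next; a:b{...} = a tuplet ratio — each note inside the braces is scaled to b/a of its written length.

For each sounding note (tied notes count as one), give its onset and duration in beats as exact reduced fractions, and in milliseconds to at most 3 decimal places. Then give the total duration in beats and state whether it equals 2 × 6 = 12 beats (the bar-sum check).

1) 0.0ms=0b +2465.753ms=3b
2) 2465.753ms=3b +616.438ms=3/4b
3) 3082.192ms=15/4b +1849.315ms=9/4b
4) 4931.507ms=6b +4931.507ms=6b
Σ=12b of 12 (73bpm 6/8) — PASS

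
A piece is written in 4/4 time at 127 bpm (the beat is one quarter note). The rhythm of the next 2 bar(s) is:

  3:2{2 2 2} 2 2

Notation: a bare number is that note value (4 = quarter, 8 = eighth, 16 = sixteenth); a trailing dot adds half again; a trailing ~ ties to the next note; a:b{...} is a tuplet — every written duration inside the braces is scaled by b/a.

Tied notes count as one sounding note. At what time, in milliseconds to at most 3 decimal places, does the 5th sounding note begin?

1. 0.0ms @ 0 + 629.921ms (4/3)
2. 629.921ms @ 4/3 + 629.921ms (4/3)
3. 1259.843ms @ 8/3 + 629.921ms (4/3)
4. 1889.764ms @ 4 + 944.882ms (2)
5. 2834.646ms @ 6 + 944.882ms (2)

note 5 onset = 6b = 2834.646ms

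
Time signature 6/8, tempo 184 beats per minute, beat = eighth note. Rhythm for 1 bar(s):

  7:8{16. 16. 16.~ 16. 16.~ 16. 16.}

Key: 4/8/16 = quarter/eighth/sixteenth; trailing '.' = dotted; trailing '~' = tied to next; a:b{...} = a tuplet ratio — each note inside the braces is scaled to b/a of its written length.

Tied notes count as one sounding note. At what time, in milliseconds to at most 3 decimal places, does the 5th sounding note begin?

1. 0.0ms @ 0 + 279.503ms (6/7)
2. 279.503ms @ 6/7 + 279.503ms (6/7)
3. 559.006ms @ 12/7 + 559.006ms (12/7)
4. 1118.012ms @ 24/7 + 559.006ms (12/7)
5. 1677.019ms @ 36/7 + 279.503ms (6/7)

note 5 onset = 36/7b = 1677.019ms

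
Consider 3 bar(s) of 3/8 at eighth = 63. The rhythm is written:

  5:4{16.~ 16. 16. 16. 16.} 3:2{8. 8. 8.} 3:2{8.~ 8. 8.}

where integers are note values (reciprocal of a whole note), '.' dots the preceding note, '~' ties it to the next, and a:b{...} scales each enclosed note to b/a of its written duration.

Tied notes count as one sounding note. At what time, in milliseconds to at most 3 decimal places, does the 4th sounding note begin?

1. 0.0ms @ 0 + 1142.857ms (6/5)
2. 1142.857ms @ 6/5 + 571.429ms (3/5)
3. 1714.286ms @ 9/5 + 571.429ms (3/5)
4. 2285.714ms @ 12/5 + 571.429ms (3/5)
5. 2857.143ms @ 3 + 952.381ms (1)
6. 3809.524ms @ 4 + 952.381ms (1)
7. 4761.905ms @ 5 + 952.381ms (1)
8. 5714.286ms @ 6 + 1904.762ms (2)
9. 7619.048ms @ 8 + 952.381ms (1)

note 4 onset = 12/5b = 2285.714ms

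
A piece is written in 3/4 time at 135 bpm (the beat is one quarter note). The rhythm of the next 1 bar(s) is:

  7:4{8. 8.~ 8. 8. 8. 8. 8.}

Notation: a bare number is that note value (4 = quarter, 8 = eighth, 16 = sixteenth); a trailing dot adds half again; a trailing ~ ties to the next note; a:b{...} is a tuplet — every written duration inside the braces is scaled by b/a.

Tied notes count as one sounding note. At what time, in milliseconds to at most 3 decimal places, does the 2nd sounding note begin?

note 2 onset = 3/7b = 190.476ms

1. 0.0ms @ 0 + 190.476ms (3/7)
2. 190.476ms @ 3/7 + 380.952ms (6/7)
3. 571.429ms @ 9/7 + 190.476ms (3/7)
4. 761.905ms @ 12/7 + 190.476ms (3/7)
5. 952.381ms @ 15/7 + 190.476ms (3/7)
6. 1142.857ms @ 18/7 + 190.476ms (3/7)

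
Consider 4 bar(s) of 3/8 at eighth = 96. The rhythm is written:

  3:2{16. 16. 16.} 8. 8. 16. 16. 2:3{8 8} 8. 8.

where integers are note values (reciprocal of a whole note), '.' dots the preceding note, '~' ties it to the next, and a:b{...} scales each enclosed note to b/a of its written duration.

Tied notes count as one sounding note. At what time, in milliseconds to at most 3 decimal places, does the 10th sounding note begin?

1. 0.0ms @ 0 + 312.5ms (1/2)
2. 312.5ms @ 1/2 + 312.5ms (1/2)
3. 625.0ms @ 1 + 312.5ms (1/2)
4. 937.5ms @ 3/2 + 937.5ms (3/2)
5. 1875.0ms @ 3 + 937.5ms (3/2)
6. 2812.5ms @ 9/2 + 468.75ms (3/4)
7. 3281.25ms @ 21/4 + 468.75ms (3/4)
8. 3750.0ms @ 6 + 937.5ms (3/2)
9. 4687.5ms @ 15/2 + 937.5ms (3/2)
10. 5625.0ms @ 9 + 937.5ms (3/2)
11. 6562.5ms @ 21/2 + 937.5ms (3/2)

note 10 onset = 9b = 5625.0ms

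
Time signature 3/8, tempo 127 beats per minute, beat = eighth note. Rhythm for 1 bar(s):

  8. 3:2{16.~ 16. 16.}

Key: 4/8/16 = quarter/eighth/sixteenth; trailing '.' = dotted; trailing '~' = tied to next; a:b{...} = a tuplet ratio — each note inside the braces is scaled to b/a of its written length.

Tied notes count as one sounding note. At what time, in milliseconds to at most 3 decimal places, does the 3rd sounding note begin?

1. 0.0ms @ 0 + 708.661ms (3/2)
2. 708.661ms @ 3/2 + 472.441ms (1)
3. 1181.102ms @ 5/2 + 236.22ms (1/2)

note 3 onset = 5/2b = 1181.102ms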